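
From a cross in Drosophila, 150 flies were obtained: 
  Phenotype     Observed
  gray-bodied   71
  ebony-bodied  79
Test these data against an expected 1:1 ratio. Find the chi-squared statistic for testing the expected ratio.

Under the 1:1 hypothesis (Σ ratio = 2, N = 150):
  gray-bodied: 150 × 1/2 = 75
  ebony-bodied: 150 × 1/2 = 75
χ² = Σ (O − E)² / E
  gray-bodied: (71 − 75)² / 75 = 0.2133
  ebony-bodied: (79 − 75)² / 75 = 0.2133
χ² = 0.2133 + 0.2133 = 0.4266 ≈ 0.427

0.427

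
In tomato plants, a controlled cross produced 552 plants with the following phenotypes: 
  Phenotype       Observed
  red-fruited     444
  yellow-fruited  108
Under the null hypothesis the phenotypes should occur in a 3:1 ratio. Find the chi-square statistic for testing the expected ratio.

8.696

Total ratio parts = 4. Expected numbers out of 552:
  red-fruited: 552 × 3/4 = 414
  yellow-fruited: 552 × 1/4 = 138
χ² = Σ (O − E)² / E
  red-fruited: (444 − 414)² / 414 = 2.1739
  yellow-fruited: (108 − 138)² / 138 = 6.5217
χ² = 2.1739 + 6.5217 = 8.6956 ≈ 8.696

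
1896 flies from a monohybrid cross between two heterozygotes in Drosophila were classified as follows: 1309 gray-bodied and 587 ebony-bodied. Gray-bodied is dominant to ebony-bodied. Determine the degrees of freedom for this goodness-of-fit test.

1

For a monohybrid cross between heterozygotes with complete dominance, the expected phenotypic ratio is 3:1.
A goodness-of-fit test with 2 phenotype classes has df = 2 − 1 = 1.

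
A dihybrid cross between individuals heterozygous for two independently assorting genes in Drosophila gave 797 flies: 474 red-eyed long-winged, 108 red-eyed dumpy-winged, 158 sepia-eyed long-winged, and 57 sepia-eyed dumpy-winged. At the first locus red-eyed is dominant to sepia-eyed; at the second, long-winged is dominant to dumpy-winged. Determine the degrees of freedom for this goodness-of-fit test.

A dihybrid F₂ with independent assortment and complete dominance at both loci gives a 9:3:3:1 phenotypic ratio.
A goodness-of-fit test with 4 phenotype classes has df = 4 − 1 = 3.

3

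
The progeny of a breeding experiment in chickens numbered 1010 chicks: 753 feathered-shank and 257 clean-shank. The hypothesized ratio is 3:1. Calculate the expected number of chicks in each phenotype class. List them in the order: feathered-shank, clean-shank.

The 3:1 ratio has 4 parts, so with N = 1010 the expected counts are:
  feathered-shank: 1010 × 3/4 = 757.5
  clean-shank: 1010 × 1/4 = 252.5

757.5, 252.5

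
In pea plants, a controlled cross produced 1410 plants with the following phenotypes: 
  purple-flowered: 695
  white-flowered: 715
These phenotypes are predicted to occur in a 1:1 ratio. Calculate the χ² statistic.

Total ratio parts = 2. Expected numbers out of 1410:
  purple-flowered: 1410 × 1/2 = 705
  white-flowered: 1410 × 1/2 = 705
χ² = Σ (O − E)² / E
  purple-flowered: (695 − 705)² / 705 = 0.1418
  white-flowered: (715 − 705)² / 705 = 0.1418
χ² = 0.1418 + 0.1418 = 0.2836 ≈ 0.284

0.284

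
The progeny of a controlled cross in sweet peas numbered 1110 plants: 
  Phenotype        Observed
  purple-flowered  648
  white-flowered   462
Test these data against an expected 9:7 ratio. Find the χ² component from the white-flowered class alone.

Expected counts for N = 1110 under a 9:7 ratio (total parts = 16):
  purple-flowered: 1110 × 9/16 = 624.375
  white-flowered: 1110 × 7/16 = 485.625
Contribution of white-flowered: (462 − 485.625)² / 485.625 = 1.1493

1.149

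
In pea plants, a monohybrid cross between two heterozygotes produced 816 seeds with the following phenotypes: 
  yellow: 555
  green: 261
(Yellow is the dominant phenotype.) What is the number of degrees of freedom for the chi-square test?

For a monohybrid cross between heterozygotes with complete dominance, the expected phenotypic ratio is 3:1.
A goodness-of-fit test with 2 phenotype classes has df = 2 − 1 = 1.

1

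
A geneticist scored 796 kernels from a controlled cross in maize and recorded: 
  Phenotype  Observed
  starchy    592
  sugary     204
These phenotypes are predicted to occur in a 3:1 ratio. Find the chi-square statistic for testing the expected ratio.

Expected counts for N = 796 under a 3:1 ratio (total parts = 4):
  starchy: 796 × 3/4 = 597
  sugary: 796 × 1/4 = 199
χ² = Σ (O − E)² / E
  starchy: (592 − 597)² / 597 = 0.0419
  sugary: (204 − 199)² / 199 = 0.1256
χ² = 0.0419 + 0.1256 = 0.1675 ≈ 0.168

0.168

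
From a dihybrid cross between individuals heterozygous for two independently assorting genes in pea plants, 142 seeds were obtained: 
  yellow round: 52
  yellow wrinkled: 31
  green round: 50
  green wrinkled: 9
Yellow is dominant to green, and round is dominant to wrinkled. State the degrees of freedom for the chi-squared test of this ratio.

A dihybrid F₂ with independent assortment and complete dominance at both loci gives a 9:3:3:1 phenotypic ratio.
A goodness-of-fit test with 4 phenotype classes has df = 4 − 1 = 3.

3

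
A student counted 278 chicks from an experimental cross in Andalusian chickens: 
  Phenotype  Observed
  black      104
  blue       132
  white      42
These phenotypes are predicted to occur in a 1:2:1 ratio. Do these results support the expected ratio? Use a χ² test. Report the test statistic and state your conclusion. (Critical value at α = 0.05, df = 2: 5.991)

28.360; not consistent

Expected counts for N = 278 under a 1:2:1 ratio (total parts = 4):
  black: 278 × 1/4 = 69.5
  blue: 278 × 2/4 = 139
  white: 278 × 1/4 = 69.5
χ² = Σ (O − E)² / E
  black: (104 − 69.5)² / 69.5 = 17.1259
  blue: (132 − 139)² / 139 = 0.3525
  white: (42 − 69.5)² / 69.5 = 10.8813
χ² = 17.1259 + 0.3525 + 10.8813 = 28.3597 ≈ 28.360
Degrees of freedom = 3 − 1 = 2; critical value at α = 0.05 is 5.991.
Since 28.360 > 5.991, we reject the null hypothesis — the data do not fit the 1:2:1 ratio.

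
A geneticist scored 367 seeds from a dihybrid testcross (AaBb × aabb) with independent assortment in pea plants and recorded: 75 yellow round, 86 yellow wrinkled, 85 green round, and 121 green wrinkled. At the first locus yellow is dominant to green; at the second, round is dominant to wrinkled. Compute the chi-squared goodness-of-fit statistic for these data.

A dihybrid testcross with independent assortment gives a 1:1:1:1 ratio.
Expected counts for N = 367 under a 1:1:1:1 ratio (total parts = 4):
  yellow round: 367 × 1/4 = 91.75
  yellow wrinkled: 367 × 1/4 = 91.75
  green round: 367 × 1/4 = 91.75
  green wrinkled: 367 × 1/4 = 91.75
χ² = Σ (O − E)² / E
  yellow round: (75 − 91.75)² / 91.75 = 3.0579
  yellow wrinkled: (86 − 91.75)² / 91.75 = 0.3604
  green round: (85 − 91.75)² / 91.75 = 0.4966
  green wrinkled: (121 − 91.75)² / 91.75 = 9.3249
χ² = 3.0579 + 0.3604 + 0.4966 + 9.3249 = 13.2398 ≈ 13.240

13.240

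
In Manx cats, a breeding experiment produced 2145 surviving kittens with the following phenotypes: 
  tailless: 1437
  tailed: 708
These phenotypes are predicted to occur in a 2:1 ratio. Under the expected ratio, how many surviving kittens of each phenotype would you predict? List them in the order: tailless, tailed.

Under the 2:1 hypothesis (Σ ratio = 3, N = 2145):
  tailless: 2145 × 2/3 = 1430
  tailed: 2145 × 1/3 = 715

1430, 715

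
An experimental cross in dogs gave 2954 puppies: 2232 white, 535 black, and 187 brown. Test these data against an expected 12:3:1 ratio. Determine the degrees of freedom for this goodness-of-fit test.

A goodness-of-fit test with 3 phenotype classes has df = 3 − 1 = 2.

2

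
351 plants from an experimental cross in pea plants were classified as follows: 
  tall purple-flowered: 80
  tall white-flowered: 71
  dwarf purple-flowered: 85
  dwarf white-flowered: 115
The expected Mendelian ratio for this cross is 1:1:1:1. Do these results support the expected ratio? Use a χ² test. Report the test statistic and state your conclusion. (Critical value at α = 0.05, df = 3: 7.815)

Under the 1:1:1:1 hypothesis (Σ ratio = 4, N = 351):
  tall purple-flowered: 351 × 1/4 = 87.75
  tall white-flowered: 351 × 1/4 = 87.75
  dwarf purple-flowered: 351 × 1/4 = 87.75
  dwarf white-flowered: 351 × 1/4 = 87.75
χ² = Σ (O − E)² / E
  tall purple-flowered: (80 − 87.75)² / 87.75 = 0.6845
  tall white-flowered: (71 − 87.75)² / 87.75 = 3.1973
  dwarf purple-flowered: (85 − 87.75)² / 87.75 = 0.0862
  dwarf white-flowered: (115 − 87.75)² / 87.75 = 8.4623
χ² = 0.6845 + 3.1973 + 0.0862 + 8.4623 = 12.4303 ≈ 12.430
Degrees of freedom = 4 − 1 = 3; critical value at α = 0.05 is 7.815.
Since 12.430 > 7.815, we reject the null hypothesis — the data do not fit the 1:1:1:1 ratio.

12.430; not consistent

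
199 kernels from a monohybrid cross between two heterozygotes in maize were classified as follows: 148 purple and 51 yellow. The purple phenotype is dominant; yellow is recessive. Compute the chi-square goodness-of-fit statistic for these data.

For a monohybrid cross between heterozygotes with complete dominance, the expected phenotypic ratio is 3:1.
Total ratio parts = 4. Expected numbers out of 199:
  purple: 199 × 3/4 = 149.25
  yellow: 199 × 1/4 = 49.75
χ² = Σ (O − E)² / E
  purple: (148 − 149.25)² / 149.25 = 0.0105
  yellow: (51 − 49.75)² / 49.75 = 0.0314
χ² = 0.0105 + 0.0314 = 0.0419 ≈ 0.042

0.042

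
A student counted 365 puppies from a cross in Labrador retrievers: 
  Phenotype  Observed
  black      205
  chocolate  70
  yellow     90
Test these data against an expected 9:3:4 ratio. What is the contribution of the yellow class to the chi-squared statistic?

0.017

Expected counts for N = 365 under a 9:3:4 ratio (total parts = 16):
  black: 365 × 9/16 = 205.3125
  chocolate: 365 × 3/16 = 68.4375
  yellow: 365 × 4/16 = 91.25
Contribution of yellow: (90 − 91.25)² / 91.25 = 0.0171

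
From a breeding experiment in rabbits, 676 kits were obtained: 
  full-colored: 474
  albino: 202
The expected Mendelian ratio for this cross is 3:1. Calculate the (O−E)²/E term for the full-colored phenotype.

Under the 3:1 hypothesis (Σ ratio = 4, N = 676):
  full-colored: 676 × 3/4 = 507
  albino: 676 × 1/4 = 169
Contribution of full-colored: (474 − 507)² / 507 = 2.1479

2.148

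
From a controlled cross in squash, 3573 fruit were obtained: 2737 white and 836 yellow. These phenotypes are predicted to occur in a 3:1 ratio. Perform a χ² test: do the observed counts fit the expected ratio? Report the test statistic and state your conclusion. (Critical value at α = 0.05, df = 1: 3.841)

Under the 3:1 hypothesis (Σ ratio = 4, N = 3573):
  white: 3573 × 3/4 = 2679.75
  yellow: 3573 × 1/4 = 893.25
χ² = Σ (O − E)² / E
  white: (2737 − 2679.75)² / 2679.75 = 1.2231
  yellow: (836 − 893.25)² / 893.25 = 3.6693
χ² = 1.2231 + 3.6693 = 4.8924 ≈ 4.892
Degrees of freedom = 2 − 1 = 1; critical value at α = 0.05 is 3.841.
Since 4.892 > 3.841, we reject the null hypothesis — the data do not fit the 3:1 ratio.

4.892; not consistent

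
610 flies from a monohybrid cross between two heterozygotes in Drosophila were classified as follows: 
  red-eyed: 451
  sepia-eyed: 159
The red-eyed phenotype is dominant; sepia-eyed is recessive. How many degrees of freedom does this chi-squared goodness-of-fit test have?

1

For a monohybrid cross between heterozygotes with complete dominance, the expected phenotypic ratio is 3:1.
A goodness-of-fit test with 2 phenotype classes has df = 2 − 1 = 1.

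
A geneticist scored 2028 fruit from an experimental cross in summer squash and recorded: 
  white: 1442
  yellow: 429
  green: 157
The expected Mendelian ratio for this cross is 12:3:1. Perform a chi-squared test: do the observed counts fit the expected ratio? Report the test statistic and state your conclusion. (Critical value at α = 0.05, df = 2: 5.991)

17.573; not consistent

The 12:3:1 ratio has 16 parts, so with N = 2028 the expected counts are:
  white: 2028 × 12/16 = 1521
  yellow: 2028 × 3/16 = 380.25
  green: 2028 × 1/16 = 126.75
χ² = Σ (O − E)² / E
  white: (1442 − 1521)² / 1521 = 4.1032
  yellow: (429 − 380.25)² / 380.25 = 6.2500
  green: (157 − 126.75)² / 126.75 = 7.2194
χ² = 4.1032 + 6.2500 + 7.2194 = 17.5726 ≈ 17.573
Degrees of freedom = 3 − 1 = 2; critical value at α = 0.05 is 5.991.
Since 17.573 > 5.991, we reject the null hypothesis — the data do not fit the 12:3:1 ratio.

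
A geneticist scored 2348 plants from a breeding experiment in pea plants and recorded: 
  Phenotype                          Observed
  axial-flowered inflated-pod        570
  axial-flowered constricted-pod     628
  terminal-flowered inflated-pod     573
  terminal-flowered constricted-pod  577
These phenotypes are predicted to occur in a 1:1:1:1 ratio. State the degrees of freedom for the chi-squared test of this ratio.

A goodness-of-fit test with 4 phenotype classes has df = 4 − 1 = 3.

3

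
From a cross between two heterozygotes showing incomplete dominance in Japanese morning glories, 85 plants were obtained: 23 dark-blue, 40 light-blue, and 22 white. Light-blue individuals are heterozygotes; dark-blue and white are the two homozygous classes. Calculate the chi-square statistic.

With incomplete dominance, a heterozygote × heterozygote cross gives a 1:2:1 phenotypic ratio.
Expected counts for N = 85 under a 1:2:1 ratio (total parts = 4):
  dark-blue: 85 × 1/4 = 21.25
  light-blue: 85 × 2/4 = 42.5
  white: 85 × 1/4 = 21.25
χ² = Σ (O − E)² / E
  dark-blue: (23 − 21.25)² / 21.25 = 0.1441
  light-blue: (40 − 42.5)² / 42.5 = 0.1471
  white: (22 − 21.25)² / 21.25 = 0.0265
χ² = 0.1441 + 0.1471 + 0.0265 = 0.3177 ≈ 0.318

0.318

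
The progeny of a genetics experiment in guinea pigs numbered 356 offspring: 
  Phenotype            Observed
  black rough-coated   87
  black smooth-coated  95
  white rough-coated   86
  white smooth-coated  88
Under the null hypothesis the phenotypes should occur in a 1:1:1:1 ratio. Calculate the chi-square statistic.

0.562

Total ratio parts = 4. Expected numbers out of 356:
  black rough-coated: 356 × 1/4 = 89
  black smooth-coated: 356 × 1/4 = 89
  white rough-coated: 356 × 1/4 = 89
  white smooth-coated: 356 × 1/4 = 89
χ² = Σ (O − E)² / E
  black rough-coated: (87 − 89)² / 89 = 0.0449
  black smooth-coated: (95 − 89)² / 89 = 0.4045
  white rough-coated: (86 − 89)² / 89 = 0.1011
  white smooth-coated: (88 − 89)² / 89 = 0.0112
χ² = 0.0449 + 0.4045 + 0.1011 + 0.0112 = 0.5617 ≈ 0.562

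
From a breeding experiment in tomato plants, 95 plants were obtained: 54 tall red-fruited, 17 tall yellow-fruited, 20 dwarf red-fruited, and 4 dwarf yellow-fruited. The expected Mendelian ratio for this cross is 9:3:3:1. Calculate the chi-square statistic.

Expected counts for N = 95 under a 9:3:3:1 ratio (total parts = 16):
  tall red-fruited: 95 × 9/16 = 53.4375
  tall yellow-fruited: 95 × 3/16 = 17.8125
  dwarf red-fruited: 95 × 3/16 = 17.8125
  dwarf yellow-fruited: 95 × 1/16 = 5.9375
χ² = Σ (O − E)² / E
  tall red-fruited: (54 − 53.4375)² / 53.4375 = 0.0059
  tall yellow-fruited: (17 − 17.8125)² / 17.8125 = 0.0371
  dwarf red-fruited: (20 − 17.8125)² / 17.8125 = 0.2686
  dwarf yellow-fruited: (4 − 5.9375)² / 5.9375 = 0.6322
χ² = 0.0059 + 0.0371 + 0.2686 + 0.6322 = 0.9438 ≈ 0.944

0.944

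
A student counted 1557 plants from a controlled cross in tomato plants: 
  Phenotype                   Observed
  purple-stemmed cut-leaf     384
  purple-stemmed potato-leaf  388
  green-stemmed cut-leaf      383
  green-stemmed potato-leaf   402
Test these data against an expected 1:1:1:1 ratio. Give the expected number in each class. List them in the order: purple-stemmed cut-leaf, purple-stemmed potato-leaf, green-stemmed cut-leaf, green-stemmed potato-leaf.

389.25, 389.25, 389.25, 389.25

Under the 1:1:1:1 hypothesis (Σ ratio = 4, N = 1557):
  purple-stemmed cut-leaf: 1557 × 1/4 = 389.25
  purple-stemmed potato-leaf: 1557 × 1/4 = 389.25
  green-stemmed cut-leaf: 1557 × 1/4 = 389.25
  green-stemmed potato-leaf: 1557 × 1/4 = 389.25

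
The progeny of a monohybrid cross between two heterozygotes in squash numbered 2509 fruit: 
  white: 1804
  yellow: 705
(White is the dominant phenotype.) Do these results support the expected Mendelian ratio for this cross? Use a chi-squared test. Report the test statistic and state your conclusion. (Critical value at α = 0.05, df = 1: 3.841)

For a monohybrid cross between heterozygotes with complete dominance, the expected phenotypic ratio is 3:1.
Total ratio parts = 4. Expected numbers out of 2509:
  white: 2509 × 3/4 = 1881.75
  yellow: 2509 × 1/4 = 627.25
χ² = Σ (O − E)² / E
  white: (1804 − 1881.75)² / 1881.75 = 3.2125
  yellow: (705 − 627.25)² / 627.25 = 9.6374
χ² = 3.2125 + 9.6374 = 12.8499 ≈ 12.850
Degrees of freedom = 2 − 1 = 1; critical value at α = 0.05 is 3.841.
Since 12.850 > 3.841, we reject the null hypothesis — the data do not fit the 3:1 ratio.

12.850; not consistent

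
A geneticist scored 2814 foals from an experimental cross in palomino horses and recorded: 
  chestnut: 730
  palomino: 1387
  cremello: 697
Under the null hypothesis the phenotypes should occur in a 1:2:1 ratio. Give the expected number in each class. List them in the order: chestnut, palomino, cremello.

Expected counts for N = 2814 under a 1:2:1 ratio (total parts = 4):
  chestnut: 2814 × 1/4 = 703.5
  palomino: 2814 × 2/4 = 1407
  cremello: 2814 × 1/4 = 703.5

703.5, 1407, 703.5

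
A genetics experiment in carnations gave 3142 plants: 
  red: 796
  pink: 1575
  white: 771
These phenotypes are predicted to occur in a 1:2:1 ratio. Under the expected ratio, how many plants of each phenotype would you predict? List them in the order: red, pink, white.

The 1:2:1 ratio has 4 parts, so with N = 3142 the expected counts are:
  red: 3142 × 1/4 = 785.5
  pink: 3142 × 2/4 = 1571
  white: 3142 × 1/4 = 785.5

785.5, 1571, 785.5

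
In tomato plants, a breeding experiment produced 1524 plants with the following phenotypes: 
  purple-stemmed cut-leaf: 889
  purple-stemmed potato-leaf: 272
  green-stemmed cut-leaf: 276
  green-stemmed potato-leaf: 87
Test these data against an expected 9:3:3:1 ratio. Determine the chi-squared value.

Under the 9:3:3:1 hypothesis (Σ ratio = 16, N = 1524):
  purple-stemmed cut-leaf: 1524 × 9/16 = 857.25
  purple-stemmed potato-leaf: 1524 × 3/16 = 285.75
  green-stemmed cut-leaf: 1524 × 3/16 = 285.75
  green-stemmed potato-leaf: 1524 × 1/16 = 95.25
χ² = Σ (O − E)² / E
  purple-stemmed cut-leaf: (889 − 857.25)² / 857.25 = 1.1759
  purple-stemmed potato-leaf: (272 − 285.75)² / 285.75 = 0.6616
  green-stemmed cut-leaf: (276 − 285.75)² / 285.75 = 0.3327
  green-stemmed potato-leaf: (87 − 95.25)² / 95.25 = 0.7146
χ² = 1.1759 + 0.6616 + 0.3327 + 0.7146 = 2.8848 ≈ 2.885

2.885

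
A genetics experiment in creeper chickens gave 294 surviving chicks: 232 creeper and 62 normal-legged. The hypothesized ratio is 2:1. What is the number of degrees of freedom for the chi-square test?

1

A goodness-of-fit test with 2 phenotype classes has df = 2 − 1 = 1.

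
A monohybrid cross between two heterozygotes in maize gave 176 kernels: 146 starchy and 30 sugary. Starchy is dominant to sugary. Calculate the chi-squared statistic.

For a monohybrid cross between heterozygotes with complete dominance, the expected phenotypic ratio is 3:1.
Under the 3:1 hypothesis (Σ ratio = 4, N = 176):
  starchy: 176 × 3/4 = 132
  sugary: 176 × 1/4 = 44
χ² = Σ (O − E)² / E
  starchy: (146 − 132)² / 132 = 1.4848
  sugary: (30 − 44)² / 44 = 4.4545
χ² = 1.4848 + 4.4545 = 5.9393 ≈ 5.939

5.939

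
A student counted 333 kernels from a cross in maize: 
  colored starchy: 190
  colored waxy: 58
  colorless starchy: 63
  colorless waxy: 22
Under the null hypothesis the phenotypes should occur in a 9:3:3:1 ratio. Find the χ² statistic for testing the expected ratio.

0.427

Expected counts for N = 333 under a 9:3:3:1 ratio (total parts = 16):
  colored starchy: 333 × 9/16 = 187.3125
  colored waxy: 333 × 3/16 = 62.4375
  colorless starchy: 333 × 3/16 = 62.4375
  colorless waxy: 333 × 1/16 = 20.8125
χ² = Σ (O − E)² / E
  colored starchy: (190 − 187.3125)² / 187.3125 = 0.0386
  colored waxy: (58 − 62.4375)² / 62.4375 = 0.3154
  colorless starchy: (63 − 62.4375)² / 62.4375 = 0.0051
  colorless waxy: (22 − 20.8125)² / 20.8125 = 0.0678
χ² = 0.0386 + 0.3154 + 0.0051 + 0.0678 = 0.4269 ≈ 0.427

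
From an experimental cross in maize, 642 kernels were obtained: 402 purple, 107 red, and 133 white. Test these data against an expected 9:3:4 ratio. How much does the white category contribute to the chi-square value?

4.712

Total ratio parts = 16. Expected numbers out of 642:
  purple: 642 × 9/16 = 361.125
  red: 642 × 3/16 = 120.375
  white: 642 × 4/16 = 160.5
Contribution of white: (133 − 160.5)² / 160.5 = 4.7118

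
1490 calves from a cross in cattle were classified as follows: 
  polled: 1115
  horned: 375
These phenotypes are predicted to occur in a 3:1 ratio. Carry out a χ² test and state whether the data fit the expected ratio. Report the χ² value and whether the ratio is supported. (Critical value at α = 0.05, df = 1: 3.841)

Under the 3:1 hypothesis (Σ ratio = 4, N = 1490):
  polled: 1490 × 3/4 = 1117.5
  horned: 1490 × 1/4 = 372.5
χ² = Σ (O − E)² / E
  polled: (1115 − 1117.5)² / 1117.5 = 0.0056
  horned: (375 − 372.5)² / 372.5 = 0.0168
χ² = 0.0056 + 0.0168 = 0.0224 ≈ 0.022
Degrees of freedom = 2 − 1 = 1; critical value at α = 0.05 is 3.841.
Since 0.022 < 3.841, we fail to reject the null hypothesis — the data are consistent with the 3:1 ratio.

0.022; consistent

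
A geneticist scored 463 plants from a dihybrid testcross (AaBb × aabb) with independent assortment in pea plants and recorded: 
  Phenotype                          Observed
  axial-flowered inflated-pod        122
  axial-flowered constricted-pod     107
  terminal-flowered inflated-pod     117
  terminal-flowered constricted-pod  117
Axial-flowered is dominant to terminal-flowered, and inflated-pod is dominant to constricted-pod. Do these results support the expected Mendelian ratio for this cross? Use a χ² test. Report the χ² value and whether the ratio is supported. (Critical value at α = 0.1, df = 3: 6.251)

A dihybrid testcross with independent assortment gives a 1:1:1:1 ratio.
Under the 1:1:1:1 hypothesis (Σ ratio = 4, N = 463):
  axial-flowered inflated-pod: 463 × 1/4 = 115.75
  axial-flowered constricted-pod: 463 × 1/4 = 115.75
  terminal-flowered inflated-pod: 463 × 1/4 = 115.75
  terminal-flowered constricted-pod: 463 × 1/4 = 115.75
χ² = Σ (O − E)² / E
  axial-flowered inflated-pod: (122 − 115.75)² / 115.75 = 0.3375
  axial-flowered constricted-pod: (107 − 115.75)² / 115.75 = 0.6614
  terminal-flowered inflated-pod: (117 − 115.75)² / 115.75 = 0.0135
  terminal-flowered constricted-pod: (117 − 115.75)² / 115.75 = 0.0135
χ² = 0.3375 + 0.6614 + 0.0135 + 0.0135 = 1.0259 ≈ 1.026
Degrees of freedom = 4 − 1 = 3; critical value at α = 0.1 is 6.251.
Since 1.026 < 6.251, we fail to reject the null hypothesis — the data are consistent with the 1:1:1:1 ratio.

1.026; consistent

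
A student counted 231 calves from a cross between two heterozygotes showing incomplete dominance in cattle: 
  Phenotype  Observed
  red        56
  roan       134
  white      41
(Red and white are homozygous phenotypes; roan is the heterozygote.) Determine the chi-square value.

With incomplete dominance, a heterozygote × heterozygote cross gives a 1:2:1 phenotypic ratio.
Expected counts for N = 231 under a 1:2:1 ratio (total parts = 4):
  red: 231 × 1/4 = 57.75
  roan: 231 × 2/4 = 115.5
  white: 231 × 1/4 = 57.75
χ² = Σ (O − E)² / E
  red: (56 − 57.75)² / 57.75 = 0.0530
  roan: (134 − 115.5)² / 115.5 = 2.9632
  white: (41 − 57.75)² / 57.75 = 4.8582
χ² = 0.0530 + 2.9632 + 4.8582 = 7.8744 ≈ 7.874

7.874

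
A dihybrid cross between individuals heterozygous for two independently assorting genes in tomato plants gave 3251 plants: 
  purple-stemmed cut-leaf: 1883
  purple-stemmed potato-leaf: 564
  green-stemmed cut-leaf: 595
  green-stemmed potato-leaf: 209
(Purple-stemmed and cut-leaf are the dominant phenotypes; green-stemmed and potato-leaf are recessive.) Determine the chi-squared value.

5.533

A dihybrid F₂ with independent assortment and complete dominance at both loci gives a 9:3:3:1 phenotypic ratio.
Under the 9:3:3:1 hypothesis (Σ ratio = 16, N = 3251):
  purple-stemmed cut-leaf: 3251 × 9/16 = 1828.6875
  purple-stemmed potato-leaf: 3251 × 3/16 = 609.5625
  green-stemmed cut-leaf: 3251 × 3/16 = 609.5625
  green-stemmed potato-leaf: 3251 × 1/16 = 203.1875
χ² = Σ (O − E)² / E
  purple-stemmed cut-leaf: (1883 − 1828.6875)² / 1828.6875 = 1.6131
  purple-stemmed potato-leaf: (564 − 609.5625)² / 609.5625 = 3.4056
  green-stemmed cut-leaf: (595 − 609.5625)² / 609.5625 = 0.3479
  green-stemmed potato-leaf: (209 − 203.1875)² / 203.1875 = 0.1663
χ² = 1.6131 + 3.4056 + 0.3479 + 0.1663 = 5.5329 ≈ 5.533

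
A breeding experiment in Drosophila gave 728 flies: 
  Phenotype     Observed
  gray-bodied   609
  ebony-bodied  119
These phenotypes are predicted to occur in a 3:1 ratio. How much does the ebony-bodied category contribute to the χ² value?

21.808

Under the 3:1 hypothesis (Σ ratio = 4, N = 728):
  gray-bodied: 728 × 3/4 = 546
  ebony-bodied: 728 × 1/4 = 182
Contribution of ebony-bodied: (119 − 182)² / 182 = 21.8077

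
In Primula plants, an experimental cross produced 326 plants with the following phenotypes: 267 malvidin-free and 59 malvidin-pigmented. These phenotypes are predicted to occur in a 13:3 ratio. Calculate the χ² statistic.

Total ratio parts = 16. Expected numbers out of 326:
  malvidin-free: 326 × 13/16 = 264.875
  malvidin-pigmented: 326 × 3/16 = 61.125
χ² = Σ (O − E)² / E
  malvidin-free: (267 − 264.875)² / 264.875 = 0.0170
  malvidin-pigmented: (59 − 61.125)² / 61.125 = 0.0739
χ² = 0.0170 + 0.0739 = 0.0909 ≈ 0.091

0.091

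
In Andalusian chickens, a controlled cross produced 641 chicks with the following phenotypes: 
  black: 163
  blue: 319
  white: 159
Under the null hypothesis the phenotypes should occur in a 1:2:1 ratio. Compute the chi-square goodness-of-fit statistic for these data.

Under the 1:2:1 hypothesis (Σ ratio = 4, N = 641):
  black: 641 × 1/4 = 160.25
  blue: 641 × 2/4 = 320.5
  white: 641 × 1/4 = 160.25
χ² = Σ (O − E)² / E
  black: (163 − 160.25)² / 160.25 = 0.0472
  blue: (319 − 320.5)² / 320.5 = 0.0070
  white: (159 − 160.25)² / 160.25 = 0.0098
χ² = 0.0472 + 0.0070 + 0.0098 = 0.064

0.064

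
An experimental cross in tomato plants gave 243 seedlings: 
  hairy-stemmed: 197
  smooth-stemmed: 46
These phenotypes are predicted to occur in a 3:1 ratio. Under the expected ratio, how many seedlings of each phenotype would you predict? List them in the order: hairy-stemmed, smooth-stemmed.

Under the 3:1 hypothesis (Σ ratio = 4, N = 243):
  hairy-stemmed: 243 × 3/4 = 182.25
  smooth-stemmed: 243 × 1/4 = 60.75

182.25, 60.75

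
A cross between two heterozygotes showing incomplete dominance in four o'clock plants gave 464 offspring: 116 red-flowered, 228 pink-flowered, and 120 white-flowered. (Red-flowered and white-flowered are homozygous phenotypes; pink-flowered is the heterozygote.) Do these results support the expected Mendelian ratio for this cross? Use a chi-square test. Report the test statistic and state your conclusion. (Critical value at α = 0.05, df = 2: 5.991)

0.207; consistent

With incomplete dominance, a heterozygote × heterozygote cross gives a 1:2:1 phenotypic ratio.
Expected counts for N = 464 under a 1:2:1 ratio (total parts = 4):
  red-flowered: 464 × 1/4 = 116
  pink-flowered: 464 × 2/4 = 232
  white-flowered: 464 × 1/4 = 116
χ² = Σ (O − E)² / E
  red-flowered: (116 − 116)² / 116 = 0.0000
  pink-flowered: (228 − 232)² / 232 = 0.0690
  white-flowered: (120 − 116)² / 116 = 0.1379
χ² = 0.0000 + 0.0690 + 0.1379 = 0.2069 ≈ 0.207
Degrees of freedom = 3 − 1 = 2; critical value at α = 0.05 is 5.991.
Since 0.207 < 5.991, we fail to reject the null hypothesis — the data are consistent with the 1:2:1 ratio.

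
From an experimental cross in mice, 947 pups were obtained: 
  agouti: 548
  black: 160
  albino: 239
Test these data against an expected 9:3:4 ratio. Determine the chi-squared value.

Total ratio parts = 16. Expected numbers out of 947:
  agouti: 947 × 9/16 = 532.6875
  black: 947 × 3/16 = 177.5625
  albino: 947 × 4/16 = 236.75
χ² = Σ (O − E)² / E
  agouti: (548 − 532.6875)² / 532.6875 = 0.4402
  black: (160 − 177.5625)² / 177.5625 = 1.7371
  albino: (239 − 236.75)² / 236.75 = 0.0214
χ² = 0.4402 + 1.7371 + 0.0214 = 2.1987 ≈ 2.199

2.199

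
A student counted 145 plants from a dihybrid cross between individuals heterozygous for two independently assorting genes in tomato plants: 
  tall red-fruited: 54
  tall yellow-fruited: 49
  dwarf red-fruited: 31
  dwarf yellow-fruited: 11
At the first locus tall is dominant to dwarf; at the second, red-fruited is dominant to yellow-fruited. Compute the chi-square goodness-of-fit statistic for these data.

A dihybrid F₂ with independent assortment and complete dominance at both loci gives a 9:3:3:1 phenotypic ratio.
Total ratio parts = 16. Expected numbers out of 145:
  tall red-fruited: 145 × 9/16 = 81.5625
  tall yellow-fruited: 145 × 3/16 = 27.1875
  dwarf red-fruited: 145 × 3/16 = 27.1875
  dwarf yellow-fruited: 145 × 1/16 = 9.0625
χ² = Σ (O − E)² / E
  tall red-fruited: (54 − 81.5625)² / 81.5625 = 9.3142
  tall yellow-fruited: (49 − 27.1875)² / 27.1875 = 17.5001
  dwarf red-fruited: (31 − 27.1875)² / 27.1875 = 0.5346
  dwarf yellow-fruited: (11 − 9.0625)² / 9.0625 = 0.4142
χ² = 9.3142 + 17.5001 + 0.5346 + 0.4142 = 27.7631 ≈ 27.763

27.763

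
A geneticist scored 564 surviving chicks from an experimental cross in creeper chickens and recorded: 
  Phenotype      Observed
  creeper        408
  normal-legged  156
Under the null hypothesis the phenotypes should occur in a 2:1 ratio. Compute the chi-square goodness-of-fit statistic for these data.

8.170

Expected counts for N = 564 under a 2:1 ratio (total parts = 3):
  creeper: 564 × 2/3 = 376
  normal-legged: 564 × 1/3 = 188
χ² = Σ (O − E)² / E
  creeper: (408 − 376)² / 376 = 2.7234
  normal-legged: (156 − 188)² / 188 = 5.4468
χ² = 2.7234 + 5.4468 = 8.1702 ≈ 8.170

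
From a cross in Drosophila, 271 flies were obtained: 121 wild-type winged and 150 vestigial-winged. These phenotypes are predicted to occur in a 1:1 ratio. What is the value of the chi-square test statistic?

Expected counts for N = 271 under a 1:1 ratio (total parts = 2):
  wild-type winged: 271 × 1/2 = 135.5
  vestigial-winged: 271 × 1/2 = 135.5
χ² = Σ (O − E)² / E
  wild-type winged: (121 − 135.5)² / 135.5 = 1.5517
  vestigial-winged: (150 − 135.5)² / 135.5 = 1.5517
χ² = 1.5517 + 1.5517 = 3.1034 ≈ 3.103

3.103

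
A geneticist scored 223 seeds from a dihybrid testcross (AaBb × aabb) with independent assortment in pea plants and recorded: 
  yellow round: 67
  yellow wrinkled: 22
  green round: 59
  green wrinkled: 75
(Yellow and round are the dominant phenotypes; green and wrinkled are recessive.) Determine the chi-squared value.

A dihybrid testcross with independent assortment gives a 1:1:1:1 ratio.
The 1:1:1:1 ratio has 4 parts, so with N = 223 the expected counts are:
  yellow round: 223 × 1/4 = 55.75
  yellow wrinkled: 223 × 1/4 = 55.75
  green round: 223 × 1/4 = 55.75
  green wrinkled: 223 × 1/4 = 55.75
χ² = Σ (O − E)² / E
  yellow round: (67 − 55.75)² / 55.75 = 2.2702
  yellow wrinkled: (22 − 55.75)² / 55.75 = 20.4316
  green round: (59 − 55.75)² / 55.75 = 0.1895
  green wrinkled: (75 − 55.75)² / 55.75 = 6.6469
χ² = 2.2702 + 20.4316 + 0.1895 + 6.6469 = 29.5382 ≈ 29.538

29.538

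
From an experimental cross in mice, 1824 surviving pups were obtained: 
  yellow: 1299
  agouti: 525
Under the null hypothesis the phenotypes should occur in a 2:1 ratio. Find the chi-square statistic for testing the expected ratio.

The 2:1 ratio has 3 parts, so with N = 1824 the expected counts are:
  yellow: 1824 × 2/3 = 1216
  agouti: 1824 × 1/3 = 608
χ² = Σ (O − E)² / E
  yellow: (1299 − 1216)² / 1216 = 5.6653
  agouti: (525 − 608)² / 608 = 11.3306
χ² = 5.6653 + 11.3306 = 16.9959 ≈ 16.996

16.996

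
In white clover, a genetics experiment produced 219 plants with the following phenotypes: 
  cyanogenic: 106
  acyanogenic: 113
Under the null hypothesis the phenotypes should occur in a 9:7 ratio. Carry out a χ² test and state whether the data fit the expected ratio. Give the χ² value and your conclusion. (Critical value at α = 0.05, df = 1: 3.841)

Expected counts for N = 219 under a 9:7 ratio (total parts = 16):
  cyanogenic: 219 × 9/16 = 123.1875
  acyanogenic: 219 × 7/16 = 95.8125
χ² = Σ (O − E)² / E
  cyanogenic: (106 − 123.1875)² / 123.1875 = 2.3981
  acyanogenic: (113 − 95.8125)² / 95.8125 = 3.0832
χ² = 2.3981 + 3.0832 = 5.4813 ≈ 5.481
Degrees of freedom = 2 − 1 = 1; critical value at α = 0.05 is 3.841.
Since 5.481 > 3.841, we reject the null hypothesis — the data do not fit the 9:7 ratio.

5.481; not consistent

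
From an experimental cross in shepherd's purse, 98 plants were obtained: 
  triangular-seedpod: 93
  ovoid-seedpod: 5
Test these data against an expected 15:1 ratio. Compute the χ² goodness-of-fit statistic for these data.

Under the 15:1 hypothesis (Σ ratio = 16, N = 98):
  triangular-seedpod: 98 × 15/16 = 91.875
  ovoid-seedpod: 98 × 1/16 = 6.125
χ² = Σ (O − E)² / E
  triangular-seedpod: (93 − 91.875)² / 91.875 = 0.0138
  ovoid-seedpod: (5 − 6.125)² / 6.125 = 0.2066
χ² = 0.0138 + 0.2066 = 0.2204 ≈ 0.220

0.220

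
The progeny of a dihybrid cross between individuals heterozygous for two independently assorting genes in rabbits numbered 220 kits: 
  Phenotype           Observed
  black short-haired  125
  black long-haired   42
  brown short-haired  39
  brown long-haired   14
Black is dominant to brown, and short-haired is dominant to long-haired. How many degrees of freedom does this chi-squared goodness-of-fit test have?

3

A dihybrid F₂ with independent assortment and complete dominance at both loci gives a 9:3:3:1 phenotypic ratio.
A goodness-of-fit test with 4 phenotype classes has df = 4 − 1 = 3.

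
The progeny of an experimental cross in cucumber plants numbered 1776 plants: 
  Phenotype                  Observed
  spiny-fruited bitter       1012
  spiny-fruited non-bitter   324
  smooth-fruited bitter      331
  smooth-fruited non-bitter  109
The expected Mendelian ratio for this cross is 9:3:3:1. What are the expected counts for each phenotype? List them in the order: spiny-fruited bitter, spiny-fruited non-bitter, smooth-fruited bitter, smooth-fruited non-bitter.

999, 333, 333, 111

Total ratio parts = 16. Expected numbers out of 1776:
  spiny-fruited bitter: 1776 × 9/16 = 999
  spiny-fruited non-bitter: 1776 × 3/16 = 333
  smooth-fruited bitter: 1776 × 3/16 = 333
  smooth-fruited non-bitter: 1776 × 1/16 = 111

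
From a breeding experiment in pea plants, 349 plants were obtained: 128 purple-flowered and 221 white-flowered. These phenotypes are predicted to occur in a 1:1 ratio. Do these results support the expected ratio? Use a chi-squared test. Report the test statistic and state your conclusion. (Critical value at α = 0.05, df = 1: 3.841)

Total ratio parts = 2. Expected numbers out of 349:
  purple-flowered: 349 × 1/2 = 174.5
  white-flowered: 349 × 1/2 = 174.5
χ² = Σ (O − E)² / E
  purple-flowered: (128 − 174.5)² / 174.5 = 12.3911
  white-flowered: (221 − 174.5)² / 174.5 = 12.3911
χ² = 12.3911 + 12.3911 = 24.7822 ≈ 24.782
Degrees of freedom = 2 − 1 = 1; critical value at α = 0.05 is 3.841.
Since 24.782 > 3.841, we reject the null hypothesis — the data do not fit the 1:1 ratio.

24.782; not consistent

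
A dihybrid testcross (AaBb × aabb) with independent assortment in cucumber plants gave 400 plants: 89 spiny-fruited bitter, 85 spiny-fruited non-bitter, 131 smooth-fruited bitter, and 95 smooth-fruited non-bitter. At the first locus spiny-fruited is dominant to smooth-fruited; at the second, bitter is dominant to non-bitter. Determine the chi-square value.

13.320

A dihybrid testcross with independent assortment gives a 1:1:1:1 ratio.
Under the 1:1:1:1 hypothesis (Σ ratio = 4, N = 400):
  spiny-fruited bitter: 400 × 1/4 = 100
  spiny-fruited non-bitter: 400 × 1/4 = 100
  smooth-fruited bitter: 400 × 1/4 = 100
  smooth-fruited non-bitter: 400 × 1/4 = 100
χ² = Σ (O − E)² / E
  spiny-fruited bitter: (89 − 100)² / 100 = 1.2100
  spiny-fruited non-bitter: (85 − 100)² / 100 = 2.2500
  smooth-fruited bitter: (131 − 100)² / 100 = 9.6100
  smooth-fruited non-bitter: (95 − 100)² / 100 = 0.2500
χ² = 1.2100 + 2.2500 + 9.6100 + 0.2500 = 13.320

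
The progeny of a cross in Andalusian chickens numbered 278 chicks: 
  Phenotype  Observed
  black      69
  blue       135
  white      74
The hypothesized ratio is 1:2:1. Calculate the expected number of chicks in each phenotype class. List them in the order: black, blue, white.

69.5, 139, 69.5

Expected counts for N = 278 under a 1:2:1 ratio (total parts = 4):
  black: 278 × 1/4 = 69.5
  blue: 278 × 2/4 = 139
  white: 278 × 1/4 = 69.5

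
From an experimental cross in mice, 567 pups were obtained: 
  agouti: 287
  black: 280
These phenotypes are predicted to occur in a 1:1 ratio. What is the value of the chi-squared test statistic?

Expected counts for N = 567 under a 1:1 ratio (total parts = 2):
  agouti: 567 × 1/2 = 283.5
  black: 567 × 1/2 = 283.5
χ² = Σ (O − E)² / E
  agouti: (287 − 283.5)² / 283.5 = 0.0432
  black: (280 − 283.5)² / 283.5 = 0.0432
χ² = 0.0432 + 0.0432 = 0.0864 ≈ 0.086

0.086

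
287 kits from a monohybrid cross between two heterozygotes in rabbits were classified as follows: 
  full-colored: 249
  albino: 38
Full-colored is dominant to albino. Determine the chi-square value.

21.167

For a monohybrid cross between heterozygotes with complete dominance, the expected phenotypic ratio is 3:1.
Under the 3:1 hypothesis (Σ ratio = 4, N = 287):
  full-colored: 287 × 3/4 = 215.25
  albino: 287 × 1/4 = 71.75
χ² = Σ (O − E)² / E
  full-colored: (249 − 215.25)² / 215.25 = 5.2918
  albino: (38 − 71.75)² / 71.75 = 15.8754
χ² = 5.2918 + 15.8754 = 21.1672 ≈ 21.167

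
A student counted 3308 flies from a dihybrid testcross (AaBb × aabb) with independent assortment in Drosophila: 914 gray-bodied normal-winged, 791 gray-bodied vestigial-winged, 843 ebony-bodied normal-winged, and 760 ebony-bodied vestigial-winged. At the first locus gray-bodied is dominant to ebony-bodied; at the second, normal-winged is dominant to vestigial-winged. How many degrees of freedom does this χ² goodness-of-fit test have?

3

A dihybrid testcross with independent assortment gives a 1:1:1:1 ratio.
A goodness-of-fit test with 4 phenotype classes has df = 4 − 1 = 3.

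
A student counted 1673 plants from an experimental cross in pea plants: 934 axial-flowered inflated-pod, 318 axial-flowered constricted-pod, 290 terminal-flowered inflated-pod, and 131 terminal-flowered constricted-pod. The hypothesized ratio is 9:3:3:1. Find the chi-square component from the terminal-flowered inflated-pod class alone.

Expected counts for N = 1673 under a 9:3:3:1 ratio (total parts = 16):
  axial-flowered inflated-pod: 1673 × 9/16 = 941.0625
  axial-flowered constricted-pod: 1673 × 3/16 = 313.6875
  terminal-flowered inflated-pod: 1673 × 3/16 = 313.6875
  terminal-flowered constricted-pod: 1673 × 1/16 = 104.5625
Contribution of terminal-flowered inflated-pod: (290 − 313.6875)² / 313.6875 = 1.7887

1.789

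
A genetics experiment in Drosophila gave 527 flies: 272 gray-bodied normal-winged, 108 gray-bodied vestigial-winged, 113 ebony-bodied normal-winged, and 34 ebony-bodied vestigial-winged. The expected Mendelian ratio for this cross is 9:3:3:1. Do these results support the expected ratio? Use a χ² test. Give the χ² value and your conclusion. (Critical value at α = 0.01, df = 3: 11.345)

Under the 9:3:3:1 hypothesis (Σ ratio = 16, N = 527):
  gray-bodied normal-winged: 527 × 9/16 = 296.4375
  gray-bodied vestigial-winged: 527 × 3/16 = 98.8125
  ebony-bodied normal-winged: 527 × 3/16 = 98.8125
  ebony-bodied vestigial-winged: 527 × 1/16 = 32.9375
χ² = Σ (O − E)² / E
  gray-bodied normal-winged: (272 − 296.4375)² / 296.4375 = 2.0146
  gray-bodied vestigial-winged: (108 − 98.8125)² / 98.8125 = 0.8542
  ebony-bodied normal-winged: (113 − 98.8125)² / 98.8125 = 2.0370
  ebony-bodied vestigial-winged: (34 − 32.9375)² / 32.9375 = 0.0343
χ² = 2.0146 + 0.8542 + 2.0370 + 0.0343 = 4.9401 ≈ 4.940
Degrees of freedom = 4 − 1 = 3; critical value at α = 0.01 is 11.345.
Since 4.940 < 11.345, we fail to reject the null hypothesis — the data are consistent with the 9:3:3:1 ratio.

4.940; consistent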